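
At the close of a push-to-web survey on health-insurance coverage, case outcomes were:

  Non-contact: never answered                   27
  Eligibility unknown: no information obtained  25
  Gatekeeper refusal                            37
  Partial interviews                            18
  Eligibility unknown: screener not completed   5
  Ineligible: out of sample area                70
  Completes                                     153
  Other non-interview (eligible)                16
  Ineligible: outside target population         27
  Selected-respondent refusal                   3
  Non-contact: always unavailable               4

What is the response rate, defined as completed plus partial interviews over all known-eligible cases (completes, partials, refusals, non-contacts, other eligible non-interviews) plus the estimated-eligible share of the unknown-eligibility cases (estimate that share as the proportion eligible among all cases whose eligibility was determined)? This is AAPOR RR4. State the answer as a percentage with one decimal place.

Declined to participate = 37 + 3 = 40
No contact after all attempts = 27 + 4 = 31
Undetermined eligibility = 5 + 25 = 30
Not eligible = 27 + 70 = 97
Numerator: 153 + 18 = 171
Determined eligible: 153 + 18 + 40 + 31 + 16 = 258
e = 258 / (258 + 97) = 258 / 355 = 0.7268
Eligible share of unknowns: 0.7268 × 30 = 21.80
Denominator: 258 + 21.80 = 279.80
RR4 = 171 / 279.80 = 0.6112

61.1%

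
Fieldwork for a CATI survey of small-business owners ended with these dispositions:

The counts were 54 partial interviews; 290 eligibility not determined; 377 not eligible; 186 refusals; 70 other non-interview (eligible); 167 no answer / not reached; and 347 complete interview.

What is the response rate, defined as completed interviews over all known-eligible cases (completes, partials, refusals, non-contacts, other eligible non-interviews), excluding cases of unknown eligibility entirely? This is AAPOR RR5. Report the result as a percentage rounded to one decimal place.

42.1%

Numerator: 347
Base: 347 + 54 + 186 + 167 + 70 = 824
RR5 = 347 / 824 = 0.4211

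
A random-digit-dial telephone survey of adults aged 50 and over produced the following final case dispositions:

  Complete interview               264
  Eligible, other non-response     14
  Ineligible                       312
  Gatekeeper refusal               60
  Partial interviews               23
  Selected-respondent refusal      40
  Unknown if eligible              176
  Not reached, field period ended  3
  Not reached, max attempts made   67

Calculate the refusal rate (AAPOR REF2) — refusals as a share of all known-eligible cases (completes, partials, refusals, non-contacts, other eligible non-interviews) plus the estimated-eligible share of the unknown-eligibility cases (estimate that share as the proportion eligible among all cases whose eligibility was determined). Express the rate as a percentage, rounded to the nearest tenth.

Refusal or break-off = 60 + 40 = 100
No answer / not reached = 3 + 67 = 70
Top: 100
Eligible (known): 264 + 23 + 100 + 70 + 14 = 471
e = 471 / (471 + 312) = 471 / 783 = 0.6015
e × U: 0.6015 × 176 = 105.86
Denominator: 471 + 105.86 = 576.86
REF2 = 100 / 576.86 = 0.1734

17.3%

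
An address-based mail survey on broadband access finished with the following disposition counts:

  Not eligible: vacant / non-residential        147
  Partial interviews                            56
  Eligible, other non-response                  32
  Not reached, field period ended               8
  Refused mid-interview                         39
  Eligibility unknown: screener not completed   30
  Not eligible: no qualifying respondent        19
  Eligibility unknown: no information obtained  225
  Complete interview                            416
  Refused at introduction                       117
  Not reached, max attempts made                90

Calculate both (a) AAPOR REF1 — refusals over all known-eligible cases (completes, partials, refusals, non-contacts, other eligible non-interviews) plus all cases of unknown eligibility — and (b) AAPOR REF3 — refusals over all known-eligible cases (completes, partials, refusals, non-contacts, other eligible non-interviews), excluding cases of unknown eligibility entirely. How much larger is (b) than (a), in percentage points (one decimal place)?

Refused = 117 + 39 = 156
No answer / not reached = 8 + 90 = 98
Unknown if eligible = 30 + 225 = 255
Not eligible = 19 + 147 = 166
Top: 156
Denominator: 416 + 56 + 156 + 98 + 32 + 255 = 1013
REF1 = 156 / 1013 = 0.1540
Denominator: 416 + 56 + 156 + 98 + 32 = 758
REF3 = 156 / 758 = 0.2058
Difference = 20.58 − 15.40 = 5.18 percentage points

5.2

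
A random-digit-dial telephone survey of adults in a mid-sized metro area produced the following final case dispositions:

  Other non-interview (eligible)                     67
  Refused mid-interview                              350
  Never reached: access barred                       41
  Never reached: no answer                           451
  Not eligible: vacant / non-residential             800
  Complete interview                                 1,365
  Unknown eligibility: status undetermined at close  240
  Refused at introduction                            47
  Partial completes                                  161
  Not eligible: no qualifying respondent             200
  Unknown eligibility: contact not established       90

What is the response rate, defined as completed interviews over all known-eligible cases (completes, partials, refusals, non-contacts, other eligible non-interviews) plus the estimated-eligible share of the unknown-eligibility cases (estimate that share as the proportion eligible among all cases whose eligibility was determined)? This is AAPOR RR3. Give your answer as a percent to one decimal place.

50.2%

Refused = 47 + 350 = 397
Never reached = 451 + 41 = 492
Undetermined eligibility = 90 + 240 = 330
Ineligible = 200 + 800 = 1000
Num = 1365
Eligible (known) = 1365 + 161 + 397 + 492 + 67 = 2482
e = 2482 / (2482 + 1000) = 2482 / 3482 = 0.7128
Eligible share of unknowns = 0.7128 × 330 = 235.22
Denominator = 2482 + 235.22 = 2717.22
RR3 = 1365 / 2717.22 = 0.5024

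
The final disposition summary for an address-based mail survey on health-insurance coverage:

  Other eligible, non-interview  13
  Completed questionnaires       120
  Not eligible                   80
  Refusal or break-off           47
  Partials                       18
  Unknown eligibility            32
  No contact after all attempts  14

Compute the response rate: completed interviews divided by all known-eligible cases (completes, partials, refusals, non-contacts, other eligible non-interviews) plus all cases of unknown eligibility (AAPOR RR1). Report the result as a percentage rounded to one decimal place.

49.2%

Numerator: 120
Denom: 120 + 18 + 47 + 14 + 13 + 32 = 244
RR1 = 120 / 244 = 0.4918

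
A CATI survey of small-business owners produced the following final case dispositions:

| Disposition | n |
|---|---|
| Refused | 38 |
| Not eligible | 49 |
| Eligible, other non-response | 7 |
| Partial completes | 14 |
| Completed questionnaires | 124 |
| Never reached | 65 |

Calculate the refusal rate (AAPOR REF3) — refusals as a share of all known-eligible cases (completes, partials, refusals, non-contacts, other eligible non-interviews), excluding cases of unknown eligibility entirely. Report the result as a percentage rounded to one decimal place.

15.3%

Top = 38
Denominator = 124 + 14 + 38 + 65 + 7 = 248
REF3 = 38 / 248 = 0.1532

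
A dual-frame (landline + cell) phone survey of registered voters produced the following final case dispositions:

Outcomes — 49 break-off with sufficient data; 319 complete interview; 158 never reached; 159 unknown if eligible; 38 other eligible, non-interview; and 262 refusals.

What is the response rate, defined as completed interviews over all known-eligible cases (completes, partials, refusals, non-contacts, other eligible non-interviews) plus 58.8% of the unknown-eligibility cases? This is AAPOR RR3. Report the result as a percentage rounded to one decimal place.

34.7%

Num = 319
Known eligible = 319 + 49 + 262 + 158 + 38 = 826
Estimated eligible among unknowns = 0.5880 × 159 = 93.49
Denominator = 826 + 93.49 = 919.49
RR3 = 319 / 919.49 = 0.3469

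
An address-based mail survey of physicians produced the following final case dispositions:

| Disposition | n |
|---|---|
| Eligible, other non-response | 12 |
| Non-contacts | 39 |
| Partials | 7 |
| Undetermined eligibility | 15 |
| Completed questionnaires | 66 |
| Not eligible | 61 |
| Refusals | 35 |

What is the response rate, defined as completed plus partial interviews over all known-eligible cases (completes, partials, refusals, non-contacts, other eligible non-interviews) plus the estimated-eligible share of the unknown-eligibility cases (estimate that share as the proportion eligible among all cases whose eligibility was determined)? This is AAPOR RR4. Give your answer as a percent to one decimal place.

Num = 66 + 7 = 73
Eligible (known) = 66 + 7 + 35 + 39 + 12 = 159
e = 159 / (159 + 61) = 159 / 220 = 0.7227
Eligible share of unknowns = 0.7227 × 15 = 10.84
Base = 159 + 10.84 = 169.84
RR4 = 73 / 169.84 = 0.4298

43.0%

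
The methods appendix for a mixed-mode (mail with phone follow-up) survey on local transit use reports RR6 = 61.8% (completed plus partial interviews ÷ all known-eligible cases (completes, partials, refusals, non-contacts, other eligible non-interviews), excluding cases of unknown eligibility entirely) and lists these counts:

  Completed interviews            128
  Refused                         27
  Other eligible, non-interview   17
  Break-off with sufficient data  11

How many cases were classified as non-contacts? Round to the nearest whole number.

Top = 128 + 11 = 139
RR6 = 139 / D = 0.618
D = 139 / 0.618 = 224.9
Rest of base = 183
non-contacts = 224.9 − 183 ≈ 42

42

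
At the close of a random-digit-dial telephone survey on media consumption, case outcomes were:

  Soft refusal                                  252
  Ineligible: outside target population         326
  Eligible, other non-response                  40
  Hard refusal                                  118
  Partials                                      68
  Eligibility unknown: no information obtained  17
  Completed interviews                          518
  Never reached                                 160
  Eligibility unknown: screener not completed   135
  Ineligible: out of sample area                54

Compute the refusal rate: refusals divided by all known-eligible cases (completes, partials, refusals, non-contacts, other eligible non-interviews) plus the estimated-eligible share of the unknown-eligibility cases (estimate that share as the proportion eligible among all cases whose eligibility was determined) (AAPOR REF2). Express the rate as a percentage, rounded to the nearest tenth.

Refusals = 118 + 252 = 370
Unknown eligibility = 135 + 17 = 152
Ineligible = 326 + 54 = 380
Num → 370
Eligible (known) → 518 + 68 + 370 + 160 + 40 = 1156
e = 1156 / (1156 + 380) = 1156 / 1536 = 0.7526
e × U → 0.7526 × 152 = 114.40
Base → 1156 + 114.40 = 1270.40
REF2 = 370 / 1270.40 = 0.2912

29.1%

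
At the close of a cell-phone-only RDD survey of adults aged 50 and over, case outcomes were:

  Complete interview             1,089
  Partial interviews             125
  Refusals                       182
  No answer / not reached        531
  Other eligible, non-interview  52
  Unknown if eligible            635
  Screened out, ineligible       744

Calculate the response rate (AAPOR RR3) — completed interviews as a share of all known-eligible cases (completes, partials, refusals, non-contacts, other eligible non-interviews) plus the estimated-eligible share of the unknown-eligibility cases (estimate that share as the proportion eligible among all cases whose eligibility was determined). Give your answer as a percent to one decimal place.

44.6%

Top = 1089
Eligible (known) = 1089 + 125 + 182 + 531 + 52 = 1979
e = 1979 / (1979 + 744) = 1979 / 2723 = 0.7268
Estimated eligible among unknowns = 0.7268 × 635 = 461.52
Denom = 1979 + 461.52 = 2440.52
RR3 = 1089 / 2440.52 = 0.4462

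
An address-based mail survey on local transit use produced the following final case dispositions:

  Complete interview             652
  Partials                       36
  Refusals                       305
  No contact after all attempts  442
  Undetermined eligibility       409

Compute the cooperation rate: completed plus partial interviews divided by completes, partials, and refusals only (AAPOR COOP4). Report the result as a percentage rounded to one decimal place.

69.3%

Numerator: 652 + 36 = 688
Denominator: 652 + 36 + 305 = 993
COOP4 = 688 / 993 = 0.6928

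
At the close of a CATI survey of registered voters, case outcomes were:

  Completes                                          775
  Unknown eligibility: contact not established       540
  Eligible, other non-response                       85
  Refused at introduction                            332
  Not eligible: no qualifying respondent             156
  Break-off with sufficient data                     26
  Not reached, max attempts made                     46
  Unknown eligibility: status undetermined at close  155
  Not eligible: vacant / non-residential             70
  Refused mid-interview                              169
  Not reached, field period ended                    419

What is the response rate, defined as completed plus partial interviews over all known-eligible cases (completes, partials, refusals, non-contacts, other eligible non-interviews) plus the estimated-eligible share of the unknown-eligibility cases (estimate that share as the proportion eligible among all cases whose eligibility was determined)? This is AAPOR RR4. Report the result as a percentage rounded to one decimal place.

32.4%

Declined to participate = 332 + 169 = 501
No answer / not reached = 419 + 46 = 465
Unknown eligibility = 540 + 155 = 695
Screened out, ineligible = 156 + 70 = 226
Numerator = 775 + 26 = 801
Known eligible = 775 + 26 + 501 + 465 + 85 = 1852
e = 1852 / (1852 + 226) = 1852 / 2078 = 0.8912
Eligible share of unknowns = 0.8912 × 695 = 619.38
Denom = 1852 + 619.38 = 2471.38
RR4 = 801 / 2471.38 = 0.3241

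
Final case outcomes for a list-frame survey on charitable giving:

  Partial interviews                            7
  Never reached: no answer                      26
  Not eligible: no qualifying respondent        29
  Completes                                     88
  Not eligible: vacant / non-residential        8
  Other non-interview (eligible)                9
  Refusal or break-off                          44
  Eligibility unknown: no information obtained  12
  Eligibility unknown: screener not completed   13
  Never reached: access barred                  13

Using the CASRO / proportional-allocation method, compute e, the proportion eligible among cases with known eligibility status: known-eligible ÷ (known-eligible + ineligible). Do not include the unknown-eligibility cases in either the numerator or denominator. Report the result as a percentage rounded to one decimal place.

83.5%

No answer / not reached = 26 + 13 = 39
Eligibility not determined = 13 + 12 = 25
Not eligible = 29 + 8 = 37
Known eligible: 88 + 7 + 44 + 39 + 9 = 187
e = 187 / (187 + 37) = 187 / 224 = 0.8348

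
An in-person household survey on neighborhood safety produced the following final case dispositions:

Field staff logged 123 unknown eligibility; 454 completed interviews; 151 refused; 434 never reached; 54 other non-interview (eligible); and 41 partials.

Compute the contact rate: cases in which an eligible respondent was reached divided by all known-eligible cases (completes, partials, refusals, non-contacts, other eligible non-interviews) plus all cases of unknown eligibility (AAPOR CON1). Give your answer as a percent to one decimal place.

Numerator: 454 + 41 + 151 + 54 = 700
Base: 454 + 41 + 151 + 434 + 54 + 123 = 1257
CON1 = 700 / 1257 = 0.5569

55.7%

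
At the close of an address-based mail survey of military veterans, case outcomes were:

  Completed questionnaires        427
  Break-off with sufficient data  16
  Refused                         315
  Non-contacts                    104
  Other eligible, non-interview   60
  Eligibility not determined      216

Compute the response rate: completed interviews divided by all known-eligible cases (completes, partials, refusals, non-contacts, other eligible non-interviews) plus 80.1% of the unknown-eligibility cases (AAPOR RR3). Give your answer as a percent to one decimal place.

Numerator = 427
Determined eligible = 427 + 16 + 315 + 104 + 60 = 922
Eligible share of unknowns = 0.8010 × 216 = 173.02
Base = 922 + 173.02 = 1095.02
RR3 = 427 / 1095.02 = 0.3899

39.0%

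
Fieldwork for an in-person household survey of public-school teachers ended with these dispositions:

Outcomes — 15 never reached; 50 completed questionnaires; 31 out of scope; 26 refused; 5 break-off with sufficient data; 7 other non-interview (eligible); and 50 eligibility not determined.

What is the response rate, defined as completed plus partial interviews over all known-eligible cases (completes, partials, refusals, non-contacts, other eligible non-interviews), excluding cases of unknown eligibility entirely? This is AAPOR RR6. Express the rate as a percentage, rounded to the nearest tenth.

53.4%

Numerator → 50 + 5 = 55
Denominator → 50 + 5 + 26 + 15 + 7 = 103
RR6 = 55 / 103 = 0.5340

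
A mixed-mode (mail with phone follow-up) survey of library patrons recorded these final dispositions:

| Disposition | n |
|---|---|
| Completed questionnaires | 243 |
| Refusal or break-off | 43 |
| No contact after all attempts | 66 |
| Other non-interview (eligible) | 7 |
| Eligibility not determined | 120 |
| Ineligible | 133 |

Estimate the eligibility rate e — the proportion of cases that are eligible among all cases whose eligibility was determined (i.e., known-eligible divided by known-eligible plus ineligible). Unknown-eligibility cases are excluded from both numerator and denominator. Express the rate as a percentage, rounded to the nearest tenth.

Known eligible: 243 + 43 + 66 + 7 = 359
e = 359 / (359 + 133) = 359 / 492 = 0.7297

73.0%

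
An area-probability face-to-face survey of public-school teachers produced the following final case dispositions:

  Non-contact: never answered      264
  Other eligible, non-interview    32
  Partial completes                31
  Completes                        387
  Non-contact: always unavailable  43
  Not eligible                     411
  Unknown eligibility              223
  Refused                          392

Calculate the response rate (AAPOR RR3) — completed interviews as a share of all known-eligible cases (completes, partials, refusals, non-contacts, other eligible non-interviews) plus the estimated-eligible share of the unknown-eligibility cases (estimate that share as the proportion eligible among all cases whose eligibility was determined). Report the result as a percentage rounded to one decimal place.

No answer / not reached = 264 + 43 = 307
Top = 387
Eligible (known) = 387 + 31 + 392 + 307 + 32 = 1149
e = 1149 / (1149 + 411) = 1149 / 1560 = 0.7365
Estimated eligible among unknowns = 0.7365 × 223 = 164.24
Denom = 1149 + 164.24 = 1313.24
RR3 = 387 / 1313.24 = 0.2947

29.5%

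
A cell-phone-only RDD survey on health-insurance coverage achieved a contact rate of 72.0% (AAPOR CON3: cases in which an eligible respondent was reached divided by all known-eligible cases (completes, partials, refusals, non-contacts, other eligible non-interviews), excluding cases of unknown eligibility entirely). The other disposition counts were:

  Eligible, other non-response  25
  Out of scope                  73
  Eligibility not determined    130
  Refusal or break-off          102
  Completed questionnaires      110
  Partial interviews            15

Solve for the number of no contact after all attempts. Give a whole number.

Numerator → 110 + 15 + 102 + 25 = 252
CON3 = 252 / D = 0.720
D = 252 / 0.720 = 350.0
Other denominator terms total 252
no contact after all attempts = 350.0 − 252 ≈ 98

98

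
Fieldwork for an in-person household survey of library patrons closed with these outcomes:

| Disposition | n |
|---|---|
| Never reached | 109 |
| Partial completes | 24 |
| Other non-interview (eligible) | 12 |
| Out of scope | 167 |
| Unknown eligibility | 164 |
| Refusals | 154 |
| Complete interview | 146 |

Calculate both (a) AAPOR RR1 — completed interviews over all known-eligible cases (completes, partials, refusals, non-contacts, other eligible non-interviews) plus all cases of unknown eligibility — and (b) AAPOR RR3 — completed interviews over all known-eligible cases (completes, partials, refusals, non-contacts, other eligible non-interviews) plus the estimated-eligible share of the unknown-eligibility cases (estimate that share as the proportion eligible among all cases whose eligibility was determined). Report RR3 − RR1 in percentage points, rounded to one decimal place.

1.9

Numerator = 146
Denominator = 146 + 24 + 154 + 109 + 12 + 164 = 609
RR1 = 146 / 609 = 0.2397
Eligible (known) = 146 + 24 + 154 + 109 + 12 = 445
e = 445 / (445 + 167) = 445 / 612 = 0.7271
Eligible share of unknowns = 0.7271 × 164 = 119.24
Denominator = 445 + 119.24 = 564.24
RR3 = 146 / 564.24 = 0.2588
Difference = 25.88 − 23.97 = 1.91 percentage points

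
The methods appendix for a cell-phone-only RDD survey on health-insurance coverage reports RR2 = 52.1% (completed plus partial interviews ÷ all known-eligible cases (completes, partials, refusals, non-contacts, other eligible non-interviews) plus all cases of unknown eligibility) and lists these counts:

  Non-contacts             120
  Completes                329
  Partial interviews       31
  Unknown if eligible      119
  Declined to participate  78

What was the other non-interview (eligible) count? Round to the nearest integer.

Num: 329 + 31 = 360
RR2 = 360 / D = 0.521
D = 360 / 0.521 = 691.0
Rest of base = 677
other non-interview (eligible) = 691.0 − 677 ≈ 14

14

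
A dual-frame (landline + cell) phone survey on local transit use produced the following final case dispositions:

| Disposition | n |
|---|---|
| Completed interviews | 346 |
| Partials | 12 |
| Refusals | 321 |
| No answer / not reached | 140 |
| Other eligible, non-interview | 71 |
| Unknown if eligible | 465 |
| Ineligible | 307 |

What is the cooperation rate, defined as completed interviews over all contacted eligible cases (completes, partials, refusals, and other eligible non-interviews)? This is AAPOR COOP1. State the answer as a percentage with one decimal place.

Top → 346
Denominator → 346 + 12 + 321 + 71 = 750
COOP1 = 346 / 750 = 0.4613

46.1%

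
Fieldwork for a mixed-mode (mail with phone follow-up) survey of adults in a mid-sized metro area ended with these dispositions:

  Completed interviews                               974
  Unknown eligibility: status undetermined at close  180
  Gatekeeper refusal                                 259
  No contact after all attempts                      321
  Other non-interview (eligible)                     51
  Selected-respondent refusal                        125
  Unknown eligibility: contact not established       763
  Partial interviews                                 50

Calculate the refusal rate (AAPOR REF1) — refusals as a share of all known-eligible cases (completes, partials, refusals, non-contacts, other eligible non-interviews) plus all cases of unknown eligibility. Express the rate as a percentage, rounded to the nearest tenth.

Refusals = 259 + 125 = 384
Eligibility not determined = 763 + 180 = 943
Top → 384
Denominator → 974 + 50 + 384 + 321 + 51 + 943 = 2723
REF1 = 384 / 2723 = 0.1410

14.1%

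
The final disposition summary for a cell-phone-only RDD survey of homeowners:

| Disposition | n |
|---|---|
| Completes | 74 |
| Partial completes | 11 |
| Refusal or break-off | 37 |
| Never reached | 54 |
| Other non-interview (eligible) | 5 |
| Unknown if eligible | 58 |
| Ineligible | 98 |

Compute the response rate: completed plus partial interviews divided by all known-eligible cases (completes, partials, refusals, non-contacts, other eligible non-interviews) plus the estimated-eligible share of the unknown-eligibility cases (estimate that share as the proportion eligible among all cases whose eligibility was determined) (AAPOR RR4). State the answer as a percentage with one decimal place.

38.9%

Num → 74 + 11 = 85
Determined eligible → 74 + 11 + 37 + 54 + 5 = 181
e = 181 / (181 + 98) = 181 / 279 = 0.6487
Eligible share of unknowns → 0.6487 × 58 = 37.62
Denominator → 181 + 37.62 = 218.62
RR4 = 85 / 218.62 = 0.3888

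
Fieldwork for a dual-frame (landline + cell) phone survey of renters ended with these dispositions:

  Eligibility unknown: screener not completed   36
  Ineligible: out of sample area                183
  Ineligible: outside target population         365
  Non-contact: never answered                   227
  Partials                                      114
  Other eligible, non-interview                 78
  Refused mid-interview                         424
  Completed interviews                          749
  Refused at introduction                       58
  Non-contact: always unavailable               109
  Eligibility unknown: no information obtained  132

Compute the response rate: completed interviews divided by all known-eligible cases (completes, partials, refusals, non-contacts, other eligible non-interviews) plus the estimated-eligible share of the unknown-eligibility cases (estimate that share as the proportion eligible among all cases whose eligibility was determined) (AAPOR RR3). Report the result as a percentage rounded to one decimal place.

39.7%

Refusal or break-off = 58 + 424 = 482
No contact after all attempts = 227 + 109 = 336
Unknown if eligible = 36 + 132 = 168
Not eligible = 365 + 183 = 548
Num → 749
Eligible (known) → 749 + 114 + 482 + 336 + 78 = 1759
e = 1759 / (1759 + 548) = 1759 / 2307 = 0.7625
Estimated eligible among unknowns → 0.7625 × 168 = 128.10
Denom → 1759 + 128.10 = 1887.10
RR3 = 749 / 1887.10 = 0.3969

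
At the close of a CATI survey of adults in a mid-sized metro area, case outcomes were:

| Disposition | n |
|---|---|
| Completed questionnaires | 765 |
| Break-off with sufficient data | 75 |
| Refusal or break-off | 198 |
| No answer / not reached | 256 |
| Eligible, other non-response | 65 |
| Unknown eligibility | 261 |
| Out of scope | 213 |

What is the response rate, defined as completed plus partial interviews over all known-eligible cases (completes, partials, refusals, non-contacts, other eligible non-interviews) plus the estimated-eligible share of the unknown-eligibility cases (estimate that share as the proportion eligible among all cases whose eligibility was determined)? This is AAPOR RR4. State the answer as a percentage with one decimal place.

53.0%

Numerator = 765 + 75 = 840
Determined eligible = 765 + 75 + 198 + 256 + 65 = 1359
e = 1359 / (1359 + 213) = 1359 / 1572 = 0.8645
Eligible share of unknowns = 0.8645 × 261 = 225.63
Denom = 1359 + 225.63 = 1584.63
RR4 = 840 / 1584.63 = 0.5301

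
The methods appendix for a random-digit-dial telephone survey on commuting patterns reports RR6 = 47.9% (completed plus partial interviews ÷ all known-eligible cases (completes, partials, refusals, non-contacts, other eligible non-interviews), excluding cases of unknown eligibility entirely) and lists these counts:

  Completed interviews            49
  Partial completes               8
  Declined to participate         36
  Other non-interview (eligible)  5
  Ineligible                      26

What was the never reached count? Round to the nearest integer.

21

Numerator: 49 + 8 = 57
RR6 = 57 / D = 0.479
D = 57 / 0.479 = 119.0
Other denominator terms total 98
never reached = 119.0 − 98 ≈ 21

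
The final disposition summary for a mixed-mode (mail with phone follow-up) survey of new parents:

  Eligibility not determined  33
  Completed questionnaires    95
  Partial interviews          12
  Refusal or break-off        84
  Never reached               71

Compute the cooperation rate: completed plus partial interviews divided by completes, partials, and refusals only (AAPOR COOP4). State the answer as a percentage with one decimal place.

Num: 95 + 12 = 107
Denom: 95 + 12 + 84 = 191
COOP4 = 107 / 191 = 0.5602

56.0%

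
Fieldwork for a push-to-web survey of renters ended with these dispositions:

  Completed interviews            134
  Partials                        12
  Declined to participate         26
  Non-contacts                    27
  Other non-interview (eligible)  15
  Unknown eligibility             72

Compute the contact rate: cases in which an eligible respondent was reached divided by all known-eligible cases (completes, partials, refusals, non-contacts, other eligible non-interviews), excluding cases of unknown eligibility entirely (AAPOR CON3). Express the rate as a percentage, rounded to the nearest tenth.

Top: 134 + 12 + 26 + 15 = 187
Base: 134 + 12 + 26 + 27 + 15 = 214
CON3 = 187 / 214 = 0.8738

87.4%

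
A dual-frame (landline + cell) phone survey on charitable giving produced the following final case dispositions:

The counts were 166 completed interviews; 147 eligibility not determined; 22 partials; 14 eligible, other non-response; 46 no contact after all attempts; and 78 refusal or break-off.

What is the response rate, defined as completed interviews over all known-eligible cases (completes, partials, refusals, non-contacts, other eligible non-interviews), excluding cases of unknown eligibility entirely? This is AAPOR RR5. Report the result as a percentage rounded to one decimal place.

Top = 166
Base = 166 + 22 + 78 + 46 + 14 = 326
RR5 = 166 / 326 = 0.5092

50.9%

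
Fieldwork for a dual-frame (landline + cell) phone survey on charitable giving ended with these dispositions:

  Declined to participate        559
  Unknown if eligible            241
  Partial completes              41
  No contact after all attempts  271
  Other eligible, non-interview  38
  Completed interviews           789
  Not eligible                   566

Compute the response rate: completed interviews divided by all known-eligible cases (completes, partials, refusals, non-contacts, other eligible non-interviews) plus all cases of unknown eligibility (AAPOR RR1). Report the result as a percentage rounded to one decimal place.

Num = 789
Denom = 789 + 41 + 559 + 271 + 38 + 241 = 1939
RR1 = 789 / 1939 = 0.4069

40.7%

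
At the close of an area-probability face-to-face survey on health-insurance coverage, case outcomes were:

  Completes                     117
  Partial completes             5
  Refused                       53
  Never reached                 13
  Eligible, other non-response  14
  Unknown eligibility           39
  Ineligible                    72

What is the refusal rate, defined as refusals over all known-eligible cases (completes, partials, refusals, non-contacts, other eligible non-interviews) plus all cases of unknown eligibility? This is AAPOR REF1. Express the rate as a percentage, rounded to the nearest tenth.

22.0%

Numerator = 53
Base = 117 + 5 + 53 + 13 + 14 + 39 = 241
REF1 = 53 / 241 = 0.2199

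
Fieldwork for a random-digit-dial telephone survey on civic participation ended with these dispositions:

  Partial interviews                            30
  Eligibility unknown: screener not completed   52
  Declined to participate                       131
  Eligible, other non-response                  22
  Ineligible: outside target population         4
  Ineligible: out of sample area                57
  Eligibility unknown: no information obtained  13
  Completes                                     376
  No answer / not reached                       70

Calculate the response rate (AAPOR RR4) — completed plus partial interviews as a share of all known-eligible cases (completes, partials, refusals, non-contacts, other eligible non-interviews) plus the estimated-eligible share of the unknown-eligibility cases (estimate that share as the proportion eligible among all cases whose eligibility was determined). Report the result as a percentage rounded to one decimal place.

Undetermined eligibility = 52 + 13 = 65
Screened out, ineligible = 4 + 57 = 61
Top: 376 + 30 = 406
Eligible (known): 376 + 30 + 131 + 70 + 22 = 629
e = 629 / (629 + 61) = 629 / 690 = 0.9116
e × U: 0.9116 × 65 = 59.25
Denom: 629 + 59.25 = 688.25
RR4 = 406 / 688.25 = 0.5899

59.0%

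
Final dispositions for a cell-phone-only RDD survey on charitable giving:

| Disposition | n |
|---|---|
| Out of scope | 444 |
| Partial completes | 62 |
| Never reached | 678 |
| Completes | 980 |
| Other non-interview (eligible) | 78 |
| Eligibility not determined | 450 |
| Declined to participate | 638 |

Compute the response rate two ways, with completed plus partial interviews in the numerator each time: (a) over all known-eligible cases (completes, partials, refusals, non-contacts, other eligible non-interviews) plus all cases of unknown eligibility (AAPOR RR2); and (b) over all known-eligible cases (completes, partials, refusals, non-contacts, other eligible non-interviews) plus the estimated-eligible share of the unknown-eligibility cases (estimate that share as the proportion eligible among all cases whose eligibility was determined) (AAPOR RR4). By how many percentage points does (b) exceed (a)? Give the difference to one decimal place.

Num → 980 + 62 = 1042
Base → 980 + 62 + 638 + 678 + 78 + 450 = 2886
RR2 = 1042 / 2886 = 0.3611
Eligible (known) → 980 + 62 + 638 + 678 + 78 = 2436
e = 2436 / (2436 + 444) = 2436 / 2880 = 0.8458
Eligible share of unknowns → 0.8458 × 450 = 380.61
Base → 2436 + 380.61 = 2816.61
RR4 = 1042 / 2816.61 = 0.3699
Difference = 36.99 − 36.11 = 0.88 percentage points

0.9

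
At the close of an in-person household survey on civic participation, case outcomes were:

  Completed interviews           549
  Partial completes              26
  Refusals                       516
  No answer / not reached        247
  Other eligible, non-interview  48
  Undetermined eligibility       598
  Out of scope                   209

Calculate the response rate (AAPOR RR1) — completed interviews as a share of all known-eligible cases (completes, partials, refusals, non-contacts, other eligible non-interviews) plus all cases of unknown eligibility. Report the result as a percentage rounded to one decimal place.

27.7%

Num: 549
Denom: 549 + 26 + 516 + 247 + 48 + 598 = 1984
RR1 = 549 / 1984 = 0.2767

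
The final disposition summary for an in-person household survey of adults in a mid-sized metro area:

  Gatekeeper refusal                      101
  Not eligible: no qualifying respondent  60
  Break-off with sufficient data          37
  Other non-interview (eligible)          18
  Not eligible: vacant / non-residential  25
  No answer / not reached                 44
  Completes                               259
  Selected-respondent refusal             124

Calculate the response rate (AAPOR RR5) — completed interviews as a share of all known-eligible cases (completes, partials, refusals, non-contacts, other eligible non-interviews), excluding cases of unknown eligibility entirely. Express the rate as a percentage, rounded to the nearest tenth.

Refused = 101 + 124 = 225
Ineligible = 60 + 25 = 85
Numerator → 259
Denominator → 259 + 37 + 225 + 44 + 18 = 583
RR5 = 259 / 583 = 0.4443

44.4%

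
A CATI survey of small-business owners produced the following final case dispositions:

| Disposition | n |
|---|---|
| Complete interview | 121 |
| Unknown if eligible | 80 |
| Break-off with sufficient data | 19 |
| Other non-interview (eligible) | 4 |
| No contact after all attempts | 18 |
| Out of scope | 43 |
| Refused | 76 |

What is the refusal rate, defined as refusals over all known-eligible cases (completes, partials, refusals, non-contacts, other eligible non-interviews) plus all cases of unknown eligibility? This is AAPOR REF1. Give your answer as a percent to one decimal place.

Top → 76
Denominator → 121 + 19 + 76 + 18 + 4 + 80 = 318
REF1 = 76 / 318 = 0.2390

23.9%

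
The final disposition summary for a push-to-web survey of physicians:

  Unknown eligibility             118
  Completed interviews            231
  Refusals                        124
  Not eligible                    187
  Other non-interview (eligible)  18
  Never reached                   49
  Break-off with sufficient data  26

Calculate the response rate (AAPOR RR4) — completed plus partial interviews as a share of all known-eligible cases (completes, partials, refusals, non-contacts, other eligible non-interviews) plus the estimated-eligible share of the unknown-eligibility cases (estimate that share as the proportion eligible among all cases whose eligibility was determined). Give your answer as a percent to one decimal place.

48.4%

Numerator: 231 + 26 = 257
Known eligible: 231 + 26 + 124 + 49 + 18 = 448
e = 448 / (448 + 187) = 448 / 635 = 0.7055
Estimated eligible among unknowns: 0.7055 × 118 = 83.25
Denom: 448 + 83.25 = 531.25
RR4 = 257 / 531.25 = 0.4838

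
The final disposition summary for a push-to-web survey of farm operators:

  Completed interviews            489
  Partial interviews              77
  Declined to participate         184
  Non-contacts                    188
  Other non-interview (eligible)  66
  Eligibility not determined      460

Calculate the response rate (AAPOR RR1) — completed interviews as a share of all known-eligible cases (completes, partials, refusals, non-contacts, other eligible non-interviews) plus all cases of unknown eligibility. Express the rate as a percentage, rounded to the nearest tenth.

33.4%

Numerator: 489
Base: 489 + 77 + 184 + 188 + 66 + 460 = 1464
RR1 = 489 / 1464 = 0.3340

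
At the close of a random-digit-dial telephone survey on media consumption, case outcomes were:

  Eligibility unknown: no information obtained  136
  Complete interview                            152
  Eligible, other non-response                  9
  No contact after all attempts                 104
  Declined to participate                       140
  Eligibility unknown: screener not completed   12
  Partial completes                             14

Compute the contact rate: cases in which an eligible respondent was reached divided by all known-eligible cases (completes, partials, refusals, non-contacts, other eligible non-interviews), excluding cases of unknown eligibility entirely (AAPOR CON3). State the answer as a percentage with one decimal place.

75.2%

Unknown if eligible = 12 + 136 = 148
Numerator = 152 + 14 + 140 + 9 = 315
Base = 152 + 14 + 140 + 104 + 9 = 419
CON3 = 315 / 419 = 0.7518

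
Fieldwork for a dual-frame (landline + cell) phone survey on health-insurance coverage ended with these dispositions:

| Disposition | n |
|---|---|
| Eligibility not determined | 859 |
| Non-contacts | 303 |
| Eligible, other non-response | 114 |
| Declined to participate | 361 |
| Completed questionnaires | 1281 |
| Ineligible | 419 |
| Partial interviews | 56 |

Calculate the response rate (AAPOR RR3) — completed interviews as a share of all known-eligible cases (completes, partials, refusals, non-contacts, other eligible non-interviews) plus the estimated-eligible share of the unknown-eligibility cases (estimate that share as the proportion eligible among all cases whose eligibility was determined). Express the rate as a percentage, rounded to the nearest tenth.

45.2%

Numerator: 1281
Eligible (known): 1281 + 56 + 361 + 303 + 114 = 2115
e = 2115 / (2115 + 419) = 2115 / 2534 = 0.8346
e × U: 0.8346 × 859 = 716.92
Denominator: 2115 + 716.92 = 2831.92
RR3 = 1281 / 2831.92 = 0.4523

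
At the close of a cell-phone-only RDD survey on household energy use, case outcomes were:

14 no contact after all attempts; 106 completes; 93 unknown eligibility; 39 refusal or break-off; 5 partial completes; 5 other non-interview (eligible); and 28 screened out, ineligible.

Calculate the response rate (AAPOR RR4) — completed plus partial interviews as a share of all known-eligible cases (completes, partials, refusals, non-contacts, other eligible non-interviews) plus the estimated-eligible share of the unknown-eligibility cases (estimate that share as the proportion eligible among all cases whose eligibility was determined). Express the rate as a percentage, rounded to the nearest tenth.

44.6%

Top → 106 + 5 = 111
Determined eligible → 106 + 5 + 39 + 14 + 5 = 169
e = 169 / (169 + 28) = 169 / 197 = 0.8579
Estimated eligible among unknowns → 0.8579 × 93 = 79.78
Base → 169 + 79.78 = 248.78
RR4 = 111 / 248.78 = 0.4462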